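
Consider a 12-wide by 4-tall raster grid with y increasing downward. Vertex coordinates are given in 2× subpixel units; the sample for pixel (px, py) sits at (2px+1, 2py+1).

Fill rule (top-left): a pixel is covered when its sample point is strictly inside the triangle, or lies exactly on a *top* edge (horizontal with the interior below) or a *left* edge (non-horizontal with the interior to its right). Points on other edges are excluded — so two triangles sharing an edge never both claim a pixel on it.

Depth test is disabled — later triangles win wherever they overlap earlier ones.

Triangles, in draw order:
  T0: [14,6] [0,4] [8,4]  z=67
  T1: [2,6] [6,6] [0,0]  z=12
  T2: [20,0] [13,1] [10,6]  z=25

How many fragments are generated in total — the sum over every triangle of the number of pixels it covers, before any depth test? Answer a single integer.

T0:
  2·area = 16
  edge (14, 6)→(0, 4): d=(-14,-2) top-left  bias=+0
  edge (0, 4)→(8, 4): d=(8,0) top-left  bias=+0
  edge (8, 4)→(14, 6): d=(6,2) right/bottom  bias=-1
    (2,1)@(5, 3): e=[24,-8,0] → .  [on edge]
    (3,2)@(7, 5): e=[0,8,8] → X  [on edge]
    (4,2)@(9, 5): e=[4,8,4] → X
    (5,2)@(11, 5): e=[8,8,0] → .  [on edge]
    (3,3)@(7, 7): e=[-28,24,20] → .
    (4,3)@(9, 7): e=[-24,24,16] → .
    (8,3)@(17, 7): e=[-8,24,0] → .  [on edge]
    (10,3)@(21, 7): e=[0,24,-8] → .  [on edge]
  covered (2 px):
    . . . . . . . . . . . .
    . . . . . . . . . . . .
    . . . X X . . . . . . .
    . . . . . . . . . . . .
T1:
  2·area = 24  (B↔C swapped to make it positive)
  edge (2, 6)→(0, 0): d=(-2,-6) top-left  bias=+0
  edge (0, 0)→(6, 6): d=(6,6) right/bottom  bias=-1
  edge (6, 6)→(2, 6): d=(-4,0) right/bottom  bias=-1
    (0,0)@(1, 1): e=[4,0,20] → .  [on edge]
    (0,1)@(1, 3): e=[0,12,12] → X  [on edge]
    (1,1)@(3, 3): e=[12,0,12] → .  [on edge]
    (0,2)@(1, 5): e=[-4,24,4] → .
    (1,2)@(3, 5): e=[8,12,4] → X
    (2,2)@(5, 5): e=[20,0,4] → .  [on edge]
    (1,3)@(3, 7): e=[4,24,-4] → .
    (3,3)@(7, 7): e=[28,0,-4] → .  [on edge]
  covered (2 px):
    . . . . . . . . . . . .
    X . . . . . . . . . . .
    . X . . . . . . . . . .
    . . . . . . . . . . . .
T2:
  2·area = 32  (B↔C swapped to make it positive)
  edge (20, 0)→(10, 6): d=(-10,6) right/bottom  bias=-1
  edge (10, 6)→(13, 1): d=(3,-5) top-left  bias=+0
  edge (13, 1)→(20, 0): d=(7,-1) top-left  bias=+0
    (6,0)@(13, 1): e=[32,0,0] → X  [on edge]
    (7,0)@(15, 1): e=[20,10,2] → X
    (8,0)@(17, 1): e=[8,20,4] → X
    (9,0)@(19, 1): e=[-4,30,6] → .
    (6,1)@(13, 3): e=[12,6,14] → X
    (7,1)@(15, 3): e=[0,16,16] → .  [on edge]
    (8,1)@(17, 3): e=[-12,26,18] → .
    (5,2)@(11, 5): e=[4,2,26] → X
    (6,2)@(13, 5): e=[-8,12,28] → .
    (5,3)@(11, 7): e=[-16,8,40] → .
  covered (5 px):
    . . . . . . X X X . . .
    . . . . . . X . . . . .
    . . . . . X . . . . . .
    . . . . . . . . . . . .

Final: 9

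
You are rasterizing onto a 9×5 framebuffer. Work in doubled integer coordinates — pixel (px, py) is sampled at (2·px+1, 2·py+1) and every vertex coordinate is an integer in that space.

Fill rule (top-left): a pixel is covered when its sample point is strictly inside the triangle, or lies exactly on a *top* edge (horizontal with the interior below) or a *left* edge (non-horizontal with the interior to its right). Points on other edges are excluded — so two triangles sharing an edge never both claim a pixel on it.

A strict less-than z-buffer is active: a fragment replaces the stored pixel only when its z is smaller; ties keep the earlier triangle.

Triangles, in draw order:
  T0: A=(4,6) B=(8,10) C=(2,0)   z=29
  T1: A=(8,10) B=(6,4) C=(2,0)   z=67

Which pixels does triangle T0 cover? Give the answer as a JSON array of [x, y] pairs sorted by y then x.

T0:
  2·area = 16  (B↔C swapped to make it positive)
  edge (4, 6)→(2, 0): d=(-2,-6) top-left  bias=+0
  edge (2, 0)→(8, 10): d=(6,10) right/bottom  bias=-1
  edge (8, 10)→(4, 6): d=(-4,-4) top-left  bias=+0
    (0,1)@(1, 3): e=[-12,28,0] → ·  [on edge]
    (1,1)@(3, 3): e=[0,8,8] → █  [on edge]
    (2,1)@(5, 3): e=[12,-12,16] → ·
    (1,2)@(3, 5): e=[-4,20,0] → ·  [on edge]
    (2,2)@(5, 5): e=[8,0,8] → ·  [on edge]
    (2,3)@(5, 7): e=[4,12,0] → █  [on edge]
    (3,3)@(7, 7): e=[16,-8,8] → ·
    (2,4)@(5, 9): e=[0,24,-8] → ·  [on edge]
    (3,4)@(7, 9): e=[12,4,0] → █  [on edge]
    (4,4)@(9, 9): e=[24,-16,8] → ·
  covered (3 px):
    · · · · · · · · ·
    · █ · · · · · · ·
    · · · · · · · · ·
    · · █ · · · · · ·
    · · · █ · · · · ·
T1:
  2·area = 16  (B↔C swapped to make it positive)
  edge (8, 10)→(2, 0): d=(-6,-10) top-left  bias=+0
  edge (2, 0)→(6, 4): d=(4,4) right/bottom  bias=-1
  edge (6, 4)→(8, 10): d=(2,6) right/bottom  bias=-1
    (1,0)@(3, 1): e=[4,0,12] → ·  [on edge]
    (2,0)@(5, 1): e=[24,-8,0] → ·  [on edge]
    (2,1)@(5, 3): e=[12,0,4] → ·  [on edge]
    (2,2)@(5, 5): e=[0,8,8] → █  [on edge]
    (3,2)@(7, 5): e=[20,0,-4] → ·  [on edge]
    (2,3)@(5, 7): e=[-12,16,12] → ·
    (3,3)@(7, 7): e=[8,8,0] → ·  [on edge]
    (4,3)@(9, 7): e=[28,0,-12] → ·  [on edge]
    (5,4)@(11, 9): e=[36,0,-20] → ·  [on edge]
  covered (1 px):
    · · · · · · · · ·
    · · · · · · · · ·
    · · █ · · · · · ·
    · · · · · · · · ·
    · · · · · · · · ·

Result: [[1,1],[2,3],[3,4]]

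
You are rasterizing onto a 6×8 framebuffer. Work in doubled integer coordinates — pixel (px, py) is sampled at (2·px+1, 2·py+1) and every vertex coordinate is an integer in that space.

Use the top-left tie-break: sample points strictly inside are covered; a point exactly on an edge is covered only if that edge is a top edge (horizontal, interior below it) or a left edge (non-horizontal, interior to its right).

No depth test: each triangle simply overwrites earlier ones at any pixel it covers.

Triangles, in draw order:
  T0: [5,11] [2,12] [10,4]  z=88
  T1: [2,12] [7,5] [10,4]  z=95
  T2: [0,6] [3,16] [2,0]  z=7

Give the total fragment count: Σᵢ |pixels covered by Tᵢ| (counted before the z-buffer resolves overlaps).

T0:
  2·area = 16
  edge (5, 11)→(2, 12): d=(-3,1) right/bottom  bias=-1
  edge (2, 12)→(10, 4): d=(8,-8) top-left  bias=+0
  edge (10, 4)→(5, 11): d=(-5,7) right/bottom  bias=-1
    (5,1)@(11, 3): e=[18,0,-2] → ·  [on edge]
    (4,2)@(9, 5): e=[14,0,2] → #  [on edge]
    (5,2)@(11, 5): e=[12,16,-12] → ·
    (3,3)@(7, 7): e=[10,0,6] → #  [on edge]
    (4,3)@(9, 7): e=[8,16,-8] → ·
    (2,4)@(5, 9): e=[6,0,10] → #  [on edge]
    (3,4)@(7, 9): e=[4,16,-4] → ·
    (5,4)@(11, 9): e=[0,48,-32] → ·  [on edge]
    (1,5)@(3, 11): e=[2,0,14] → #  [on edge]
    (2,5)@(5, 11): e=[0,16,0] → ·  [on edge]
    (0,6)@(1, 13): e=[-2,0,18] → ·  [on edge]
    (1,6)@(3, 13): e=[-4,16,4] → ·
  covered (4 px):
    · · · · · ·
    · · · · · ·
    · · · · # ·
    · · · # · ·
    · · # · · ·
    · # · · · ·
    · · · · · ·
    · · · · · ·
T1:
  2·area = 16
  edge (2, 12)→(7, 5): d=(5,-7) top-left  bias=+0
  edge (7, 5)→(10, 4): d=(3,-1) top-left  bias=+0
  edge (10, 4)→(2, 12): d=(-8,8) right/bottom  bias=-1
    (5,1)@(11, 3): e=[18,-2,0] → ·  [on edge]
    (3,2)@(7, 5): e=[0,0,16] → #  [on edge]
    (4,2)@(9, 5): e=[14,2,0] → ·  [on edge]
    (0,3)@(1, 7): e=[-32,0,48] → ·  [on edge]
    (3,3)@(7, 7): e=[10,6,0] → ·  [on edge]
    (2,4)@(5, 9): e=[6,10,0] → ·  [on edge]
    (1,5)@(3, 11): e=[2,14,0] → ·  [on edge]
    (0,6)@(1, 13): e=[-2,18,0] → ·  [on edge]
  covered (1 px):
    · · · · · ·
    · · · · · ·
    · · · # · ·
    · · · · · ·
    · · · · · ·
    · · · · · ·
    · · · · · ·
    · · · · · ·
T2:
  2·area = 38  (B↔C swapped to make it positive)
  edge (0, 6)→(2, 0): d=(2,-6) top-left  bias=+0
  edge (2, 0)→(3, 16): d=(1,16) right/bottom  bias=-1
  edge (3, 16)→(0, 6): d=(-3,-10) top-left  bias=+0
    (0,1)@(1, 3): e=[0,19,19] → #  [on edge]
    (1,1)@(3, 3): e=[12,-13,39] → ·
    (0,2)@(1, 5): e=[4,21,13] → #
    (1,2)@(3, 5): e=[16,-11,33] → ·
    (0,3)@(1, 7): e=[8,23,7] → #
    (1,3)@(3, 7): e=[20,-9,27] → ·
    (0,4)@(1, 9): e=[12,25,1] → #
    (1,4)@(3, 9): e=[24,-7,21] → ·
    (0,5)@(1, 11): e=[16,27,-5] → ·
  covered (4 px):
    · · · · · ·
    # · · · · ·
    # · · · · ·
    # · · · · ·
    # · · · · ·
    · · · · · ·
    · · · · · ·
    · · · · · ·

Result: 9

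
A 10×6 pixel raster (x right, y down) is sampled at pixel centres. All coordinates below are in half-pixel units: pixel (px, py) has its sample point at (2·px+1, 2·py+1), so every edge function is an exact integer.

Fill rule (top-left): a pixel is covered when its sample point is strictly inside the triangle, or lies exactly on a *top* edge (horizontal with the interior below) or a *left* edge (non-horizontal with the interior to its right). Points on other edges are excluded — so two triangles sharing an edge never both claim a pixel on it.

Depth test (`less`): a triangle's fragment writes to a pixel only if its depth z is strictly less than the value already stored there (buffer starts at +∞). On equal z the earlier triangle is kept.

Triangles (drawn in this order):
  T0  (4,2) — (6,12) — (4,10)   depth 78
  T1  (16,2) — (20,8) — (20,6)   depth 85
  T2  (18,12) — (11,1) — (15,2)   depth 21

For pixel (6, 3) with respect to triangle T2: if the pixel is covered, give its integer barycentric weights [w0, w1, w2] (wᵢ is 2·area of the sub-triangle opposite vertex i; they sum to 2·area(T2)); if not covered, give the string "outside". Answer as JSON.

T0:
  2·area = 16
  edge (4, 2)→(6, 12): d=(2,10) right/bottom  bias=-1
  edge (6, 12)→(4, 10): d=(-2,-2) top-left  bias=+0
  edge (4, 10)→(4, 2): d=(0,-8) top-left  bias=+0
    (0,3)@(1, 7): e=[40,0,-24] → ·  [on edge]
    (2,3)@(5, 7): e=[0,8,8] → ·  [on edge]
    (1,4)@(3, 9): e=[24,0,-8] → ·  [on edge]
    (2,4)@(5, 9): e=[4,4,8] → #
    (3,4)@(7, 9): e=[-16,8,24] → ·
    (2,5)@(5, 11): e=[8,0,8] → #  [on edge]
    (3,5)@(7, 11): e=[-12,4,24] → ·
  covered (2 px):
    · · · · · · · · · ·
    · · · · · · · · · ·
    · · · · · · · · · ·
    · · · · · · · · · ·
    · · # · · · · · · ·
    · · # · · · · · · ·
T1:
  2·area = 8  (B↔C swapped to make it positive)
  edge (16, 2)→(20, 6): d=(4,4) right/bottom  bias=-1
  edge (20, 6)→(20, 8): d=(0,2) right/bottom  bias=-1
  edge (20, 8)→(16, 2): d=(-4,-6) top-left  bias=+0
    (7,0)@(15, 1): e=[0,10,-2] → ·  [on edge]
    (8,1)@(17, 3): e=[0,6,2] → ·  [on edge]
    (9,2)@(19, 5): e=[0,2,6] → ·  [on edge]
  covered (0 px):
    · · · · · · · · · ·
    · · · · · · · · · ·
    · · · · · · · · · ·
    · · · · · · · · · ·
    · · · · · · · · · ·
    · · · · · · · · · ·
T2:
  2·area = 37
  edge (18, 12)→(11, 1): d=(-7,-11) top-left  bias=+0
  edge (11, 1)→(15, 2): d=(4,1) right/bottom  bias=-1
  edge (15, 2)→(18, 12): d=(3,10) right/bottom  bias=-1
    (5,0)@(11, 1): e=[0,0,37] → ·  [on edge]
    (6,1)@(13, 3): e=[8,6,23] → #
    (7,1)@(15, 3): e=[30,4,3] → #
    (8,1)@(17, 3): e=[52,2,-17] → ·
    (9,1)@(19, 3): e=[74,0,-37] → ·  [on edge]
    (6,2)@(13, 5): e=[-6,14,29] → ·
    (7,2)@(15, 5): e=[16,12,9] → #
    (8,2)@(17, 5): e=[38,10,-11] → ·
    (7,3)@(15, 7): e=[2,20,15] → #
    (8,3)@(17, 7): e=[24,18,-5] → ·
    (7,4)@(15, 9): e=[-12,28,21] → ·
    (8,4)@(17, 9): e=[10,26,1] → #
  covered (5 px):
    · · · · · · · · · ·
    · · · · · · # # · ·
    · · · · · · · # · ·
    · · · · · · · # · ·
    · · · · · · · · # ·
    · · · · · · · · · ·

Answer: "outside"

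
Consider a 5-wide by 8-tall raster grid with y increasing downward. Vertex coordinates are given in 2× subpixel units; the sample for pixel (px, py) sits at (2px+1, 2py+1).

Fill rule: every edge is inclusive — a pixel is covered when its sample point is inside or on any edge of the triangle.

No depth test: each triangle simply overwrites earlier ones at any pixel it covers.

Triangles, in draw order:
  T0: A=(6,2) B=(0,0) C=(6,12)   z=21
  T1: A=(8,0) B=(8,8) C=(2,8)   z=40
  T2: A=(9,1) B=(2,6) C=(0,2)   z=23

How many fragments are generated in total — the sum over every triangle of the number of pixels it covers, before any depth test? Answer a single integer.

T0:
  2·area = 60  (B↔C swapped to make it positive)
  edge (6, 2)→(6, 12): d=(0,10) inclusive
  edge (6, 12)→(0, 0): d=(-6,-12) inclusive
  edge (0, 0)→(6, 2): d=(6,2) inclusive
    (0,0)@(1, 1): e=[50,6,4] → X
    (1,0)@(3, 1): e=[30,30,0] → X  [on edge]
    (2,0)@(5, 1): e=[10,54,-4] → .
    (0,1)@(1, 3): e=[50,-6,16] → .
    (1,1)@(3, 3): e=[30,18,12] → X
    (2,1)@(5, 3): e=[10,42,8] → X
    (3,1)@(7, 3): e=[-10,66,4] → .
    (4,1)@(9, 3): e=[-30,90,0] → .  [on edge]
    (1,2)@(3, 5): e=[30,6,24] → X
    (3,2)@(7, 5): e=[-10,54,16] → .
    (1,3)@(3, 7): e=[30,-6,36] → .
    (2,3)@(5, 7): e=[10,18,32] → X
  covered (8 px):
    X X . . .
    . X X . .
    . X X . .
    . . X . .
    . . X . .
    . . . . .
    . . . . .
    . . . . .
T1:
  2·area = 48
  edge (8, 0)→(8, 8): d=(0,8) inclusive
  edge (8, 8)→(2, 8): d=(-6,0) inclusive
  edge (2, 8)→(8, 0): d=(6,-8) inclusive
    (3,1)@(7, 3): e=[8,30,10] → X
    (4,1)@(9, 3): e=[-8,30,26] → .
    (2,2)@(5, 5): e=[24,18,6] → X
    (4,2)@(9, 5): e=[-8,18,38] → .
    (1,3)@(3, 7): e=[40,6,2] → X
    (4,3)@(9, 7): e=[-8,6,50] → .
    (1,4)@(3, 9): e=[40,-6,14] → .
    (2,4)@(5, 9): e=[24,-6,30] → .
    (3,4)@(7, 9): e=[8,-6,46] → .
  covered (6 px):
    . . . . .
    . . . X .
    . . X X .
    . X X X .
    . . . . .
    . . . . .
    . . . . .
    . . . . .
T2:
  2·area = 38
  edge (9, 1)→(2, 6): d=(-7,5) inclusive
  edge (2, 6)→(0, 2): d=(-2,-4) inclusive
  edge (0, 2)→(9, 1): d=(9,-1) inclusive
    (4,0)@(9, 1): e=[0,38,0] → X  [on edge]
    (0,1)@(1, 3): e=[26,2,10] → X
    (1,1)@(3, 3): e=[16,10,12] → X
    (2,1)@(5, 3): e=[6,18,14] → X
    (3,1)@(7, 3): e=[-4,26,16] → .
    (4,1)@(9, 3): e=[-14,34,18] → .
    (0,2)@(1, 5): e=[12,-2,28] → .
    (1,2)@(3, 5): e=[2,6,30] → X
    (2,2)@(5, 5): e=[-8,14,32] → .
    (1,3)@(3, 7): e=[-12,2,48] → .
  covered (5 px):
    . . . . X
    X X X . .
    . X . . .
    . . . . .
    . . . . .
    . . . . .
    . . . . .
    . . . . .

Result: 19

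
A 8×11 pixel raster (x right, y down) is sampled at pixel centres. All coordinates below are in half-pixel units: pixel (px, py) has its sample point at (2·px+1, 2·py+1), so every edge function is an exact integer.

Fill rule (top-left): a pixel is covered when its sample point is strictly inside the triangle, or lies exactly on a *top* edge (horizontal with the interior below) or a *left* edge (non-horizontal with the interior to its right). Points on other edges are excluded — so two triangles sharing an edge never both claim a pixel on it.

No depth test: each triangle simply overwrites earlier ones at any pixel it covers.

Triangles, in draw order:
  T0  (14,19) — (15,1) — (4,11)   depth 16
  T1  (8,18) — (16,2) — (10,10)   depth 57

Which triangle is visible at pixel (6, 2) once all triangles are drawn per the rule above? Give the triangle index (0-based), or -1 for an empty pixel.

T0:
  2·area = 188  (B↔C swapped to make it positive)
  edge (14, 19)→(4, 11): d=(-10,-8) top-left  bias=+0
  edge (4, 11)→(15, 1): d=(11,-10) top-left  bias=+0
  edge (15, 1)→(14, 19): d=(-1,18) right/bottom  bias=-1
    (7,0)@(15, 1): e=[188,0,0] → .  [on edge]
    (6,1)@(13, 3): e=[152,2,34] → X
    (7,1)@(15, 3): e=[168,22,-2] → .
    (5,2)@(11, 5): e=[116,4,68] → X
    (7,2)@(15, 5): e=[148,44,-4] → .
    (4,3)@(9, 7): e=[80,6,102] → X
    (7,3)@(15, 7): e=[128,66,-6] → .
    (3,4)@(7, 9): e=[44,8,136] → X
    (7,4)@(15, 9): e=[108,88,-8] → .
    (2,5)@(5, 11): e=[8,10,170] → X
    (7,5)@(15, 11): e=[88,110,-10] → .
    (2,6)@(5, 13): e=[-12,32,168] → .
    (4,7)@(9, 15): e=[0,94,94] → X  [on edge]
  covered (23 px):
    . . . . . . . .
    . . . . . . X .
    . . . . . X X .
    . . . . X X X .
    . . . X X X X .
    . . X X X X X .
    . . . X X X X .
    . . . . X X X .
    . . . . . . X .
    . . . . . . . .
    . . . . . . . .
T1:
  2·area = 32  (B↔C swapped to make it positive)
  edge (8, 18)→(10, 10): d=(2,-8) top-left  bias=+0
  edge (10, 10)→(16, 2): d=(6,-8) top-left  bias=+0
  edge (16, 2)→(8, 18): d=(-8,16) right/bottom  bias=-1
    (6,3)@(13, 7): e=[18,6,8] → X
    (7,3)@(15, 7): e=[34,22,-24] → .
    (5,4)@(11, 9): e=[6,2,24] → X
    (6,4)@(13, 9): e=[22,18,-8] → .
    (5,5)@(11, 11): e=[10,14,8] → X
    (6,5)@(13, 11): e=[26,30,-24] → .
    (5,6)@(11, 13): e=[14,26,-8] → .
    (4,7)@(9, 15): e=[2,22,8] → X
    (5,7)@(11, 15): e=[18,38,-24] → .
    (4,8)@(9, 17): e=[6,34,-8] → .
  covered (4 px):
    . . . . . . . .
    . . . . . . . .
    . . . . . . . .
    . . . . . . X .
    . . . . . X . .
    . . . . . X . .
    . . . . . . . .
    . . . . X . . .
    . . . . . . . .
    . . . . . . . .
    . . . . . . . .

Z-buffer (winner per pixel, '.' = empty):
  . . . . . . . .
  . . . . . . 0 .
  . . . . . 0 0 .
  . . . . 0 0 1 .
  . . . 0 0 1 0 .
  . . 0 0 0 1 0 .
  . . . 0 0 0 0 .
  . . . . 1 0 0 .
  . . . . . . 0 .
  . . . . . . . .
  . . . . . . . .

Answer: 0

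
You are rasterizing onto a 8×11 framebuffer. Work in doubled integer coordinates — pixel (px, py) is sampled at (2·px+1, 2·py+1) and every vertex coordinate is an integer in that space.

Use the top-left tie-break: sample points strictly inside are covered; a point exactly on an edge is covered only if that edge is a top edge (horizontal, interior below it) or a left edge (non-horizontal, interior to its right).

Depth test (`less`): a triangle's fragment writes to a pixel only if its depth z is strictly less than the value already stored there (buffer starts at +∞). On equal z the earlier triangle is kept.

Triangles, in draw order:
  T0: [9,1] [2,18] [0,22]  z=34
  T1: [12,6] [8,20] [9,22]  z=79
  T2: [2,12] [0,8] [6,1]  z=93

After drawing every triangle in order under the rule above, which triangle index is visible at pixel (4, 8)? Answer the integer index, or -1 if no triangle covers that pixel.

T0:
  2·area = 6
  edge (9, 1)→(2, 18): d=(-7,17) right/bottom  bias=-1
  edge (2, 18)→(0, 22): d=(-2,4) right/bottom  bias=-1
  edge (0, 22)→(9, 1): d=(9,-21) top-left  bias=+0
    (4,0)@(9, 1): e=[0,6,0] → ·  [on edge]
    (1,7)@(3, 15): e=[4,2,0] → █  [on edge]
    (2,7)@(5, 15): e=[-30,-6,42] → ·
    (1,8)@(3, 17): e=[-10,-2,18] → ·
  covered (1 px):
    · · · · · · · ·
    · · · · · · · ·
    · · · · · · · ·
    · · · · · · · ·
    · · · · · · · ·
    · · · · · · · ·
    · · · · · · · ·
    · █ · · · · · ·
    · · · · · · · ·
    · · · · · · · ·
    · · · · · · · ·
T1:
  2·area = 22  (B↔C swapped to make it positive)
  edge (12, 6)→(9, 22): d=(-3,16) right/bottom  bias=-1
  edge (9, 22)→(8, 20): d=(-1,-2) top-left  bias=+0
  edge (8, 20)→(12, 6): d=(4,-14) top-left  bias=+0
    (5,5)@(11, 11): e=[1,15,6] → █
    (6,5)@(13, 11): e=[-31,19,34] → ·
    (5,6)@(11, 13): e=[-5,13,14] → ·
    (4,8)@(9, 17): e=[15,5,2] → █
    (5,8)@(11, 17): e=[-17,9,30] → ·
    (4,9)@(9, 19): e=[9,3,10] → █
    (5,9)@(11, 19): e=[-23,7,38] → ·
    (4,10)@(9, 21): e=[3,1,18] → █
    (5,10)@(11, 21): e=[-29,5,46] → ·
  covered (4 px):
    · · · · · · · ·
    · · · · · · · ·
    · · · · · · · ·
    · · · · · · · ·
    · · · · · · · ·
    · · · · · █ · ·
    · · · · · · · ·
    · · · · · · · ·
    · · · · █ · · ·
    · · · · █ · · ·
    · · · · █ · · ·
T2:
  2·area = 38
  edge (2, 12)→(0, 8): d=(-2,-4) top-left  bias=+0
  edge (0, 8)→(6, 1): d=(6,-7) top-left  bias=+0
  edge (6, 1)→(2, 12): d=(-4,11) right/bottom  bias=-1
    (2,1)@(5, 3): e=[30,5,3] → █
    (3,1)@(7, 3): e=[38,19,-19] → ·
    (1,2)@(3, 5): e=[18,3,17] → █
    (2,2)@(5, 5): e=[26,17,-5] → ·
    (0,3)@(1, 7): e=[6,1,31] → █
    (2,3)@(5, 7): e=[22,29,-13] → ·
    (0,4)@(1, 9): e=[2,13,23] → █
    (2,4)@(5, 9): e=[18,41,-21] → ·
    (0,5)@(1, 11): e=[-2,25,15] → ·
    (1,5)@(3, 11): e=[6,39,-7] → ·
  covered (6 px):
    · · · · · · · ·
    · · █ · · · · ·
    · █ · · · · · ·
    █ █ · · · · · ·
    █ █ · · · · · ·
    · · · · · · · ·
    · · · · · · · ·
    · · · · · · · ·
    · · · · · · · ·
    · · · · · · · ·
    · · · · · · · ·

Z-buffer (winner per pixel, '.' = empty):
  . . . . . . . .
  . . 2 . . . . .
  . 2 . . . . . .
  2 2 . . . . . .
  2 2 . . . . . .
  . . . . . 1 . .
  . . . . . . . .
  . 0 . . . . . .
  . . . . 1 . . .
  . . . . 1 . . .
  . . . . 1 . . .

Answer: 1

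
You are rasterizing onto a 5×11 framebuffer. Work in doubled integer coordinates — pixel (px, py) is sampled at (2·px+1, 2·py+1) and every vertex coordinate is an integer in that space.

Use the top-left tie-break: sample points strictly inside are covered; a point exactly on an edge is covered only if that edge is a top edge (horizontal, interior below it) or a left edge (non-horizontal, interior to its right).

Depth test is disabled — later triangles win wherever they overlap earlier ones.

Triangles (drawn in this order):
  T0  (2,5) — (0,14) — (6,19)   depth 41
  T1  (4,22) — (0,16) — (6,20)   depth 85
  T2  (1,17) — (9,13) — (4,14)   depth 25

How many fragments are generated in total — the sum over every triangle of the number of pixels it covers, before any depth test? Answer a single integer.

T0:
  2·area = 64  (B↔C swapped to make it positive)
  edge (2, 5)→(6, 19): d=(4,14) right/bottom  bias=-1
  edge (6, 19)→(0, 14): d=(-6,-5) top-left  bias=+0
  edge (0, 14)→(2, 5): d=(2,-9) top-left  bias=+0
    (1,4)@(3, 9): e=[2,45,17] → #
    (2,4)@(5, 9): e=[-26,55,35] → ·
    (0,5)@(1, 11): e=[38,23,3] → #
    (2,5)@(5, 11): e=[-18,43,39] → ·
    (0,6)@(1, 13): e=[46,11,7] → #
    (2,6)@(5, 13): e=[-10,31,43] → ·
    (0,7)@(1, 15): e=[54,-1,11] → ·
    (1,7)@(3, 15): e=[26,9,29] → #
    (2,7)@(5, 15): e=[-2,19,47] → ·
    (1,8)@(3, 17): e=[34,-3,33] → ·
    (2,8)@(5, 17): e=[6,7,51] → #
    (3,8)@(7, 17): e=[-22,17,69] → ·
  covered (7 px):
    · · · · ·
    · · · · ·
    · · · · ·
    · · · · ·
    · # · · ·
    # # · · ·
    # # · · ·
    · # · · ·
    · · # · ·
    · · · · ·
    · · · · ·
T1:
  2·area = 20
  edge (4, 22)→(0, 16): d=(-4,-6) top-left  bias=+0
  edge (0, 16)→(6, 20): d=(6,4) right/bottom  bias=-1
  edge (6, 20)→(4, 22): d=(-2,2) right/bottom  bias=-1
    (0,8)@(1, 17): e=[2,2,16] → #
    (1,8)@(3, 17): e=[14,-6,12] → ·
    (4,8)@(9, 17): e=[50,-30,0] → ·  [on edge]
    (0,9)@(1, 19): e=[-6,14,12] → ·
    (1,9)@(3, 19): e=[6,6,8] → #
    (2,9)@(5, 19): e=[18,-2,4] → ·
    (3,9)@(7, 19): e=[30,-10,0] → ·  [on edge]
    (1,10)@(3, 21): e=[-2,18,4] → ·
    (2,10)@(5, 21): e=[10,10,0] → ·  [on edge]
  covered (2 px):
    · · · · ·
    · · · · ·
    · · · · ·
    · · · · ·
    · · · · ·
    · · · · ·
    · · · · ·
    · · · · ·
    # · · · ·
    · # · · ·
    · · · · ·
T2:
  2·area = 12  (B↔C swapped to make it positive)
  edge (1, 17)→(4, 14): d=(3,-3) top-left  bias=+0
  edge (4, 14)→(9, 13): d=(5,-1) top-left  bias=+0
  edge (9, 13)→(1, 17): d=(-8,4) right/bottom  bias=-1
    (4,4)@(9, 9): e=[0,-20,32] → ·  [on edge]
    (3,5)@(7, 11): e=[0,-12,24] → ·  [on edge]
    (2,6)@(5, 13): e=[0,-4,16] → ·  [on edge]
    (4,6)@(9, 13): e=[12,0,0] → ·  [on edge]
    (1,7)@(3, 15): e=[0,4,8] → #  [on edge]
    (2,7)@(5, 15): e=[6,6,0] → ·  [on edge]
    (0,8)@(1, 17): e=[0,12,0] → ·  [on edge]
    (1,8)@(3, 17): e=[6,14,-8] → ·
  covered (1 px):
    · · · · ·
    · · · · ·
    · · · · ·
    · · · · ·
    · · · · ·
    · · · · ·
    · · · · ·
    · # · · ·
    · · · · ·
    · · · · ·
    · · · · ·

Result: 10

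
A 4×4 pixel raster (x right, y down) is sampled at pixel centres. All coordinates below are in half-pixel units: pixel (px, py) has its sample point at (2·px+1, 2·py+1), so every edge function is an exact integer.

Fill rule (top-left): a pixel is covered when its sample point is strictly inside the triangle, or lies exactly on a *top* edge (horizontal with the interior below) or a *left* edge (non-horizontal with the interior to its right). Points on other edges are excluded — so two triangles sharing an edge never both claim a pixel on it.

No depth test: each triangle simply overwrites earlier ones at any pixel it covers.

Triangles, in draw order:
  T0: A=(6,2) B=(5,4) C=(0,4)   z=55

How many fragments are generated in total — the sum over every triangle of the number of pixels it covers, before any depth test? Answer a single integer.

T0:
  2·area = 10
  edge (6, 2)→(5, 4): d=(-1,2) right/bottom  bias=-1
  edge (5, 4)→(0, 4): d=(-5,0) right/bottom  bias=-1
  edge (0, 4)→(6, 2): d=(6,-2) top-left  bias=+0
    (1,1)@(3, 3): e=[5,5,0] → X  [on edge]
    (2,1)@(5, 3): e=[1,5,4] → X
    (3,1)@(7, 3): e=[-3,5,8] → .
    (1,2)@(3, 5): e=[3,-5,12] → .
    (2,2)@(5, 5): e=[-1,-5,16] → .
  covered (2 px):
    . . . .
    . X X .
    . . . .
    . . . .

Result: 2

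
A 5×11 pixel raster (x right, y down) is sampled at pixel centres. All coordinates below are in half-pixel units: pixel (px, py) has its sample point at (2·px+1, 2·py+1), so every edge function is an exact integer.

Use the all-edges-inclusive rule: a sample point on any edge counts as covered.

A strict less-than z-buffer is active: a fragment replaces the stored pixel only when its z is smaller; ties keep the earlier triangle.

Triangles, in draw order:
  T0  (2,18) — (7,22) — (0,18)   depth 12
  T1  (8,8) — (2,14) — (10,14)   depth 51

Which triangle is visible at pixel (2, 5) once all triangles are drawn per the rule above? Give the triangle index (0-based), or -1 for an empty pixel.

T0:
  2·area = 8
  edge (2, 18)→(7, 22): d=(5,4) inclusive
  edge (7, 22)→(0, 18): d=(-7,-4) inclusive
  edge (0, 18)→(2, 18): d=(2,0) inclusive
    (1,9)@(3, 19): e=[1,5,2] → #
    (2,9)@(5, 19): e=[-7,13,2] → ·
    (1,10)@(3, 21): e=[11,-9,6] → ·
  covered (1 px):
    · · · · ·
    · · · · ·
    · · · · ·
    · · · · ·
    · · · · ·
    · · · · ·
    · · · · ·
    · · · · ·
    · · · · ·
    · # · · ·
    · · · · ·
T1:
  2·area = 48  (B↔C swapped to make it positive)
  edge (8, 8)→(10, 14): d=(2,6) inclusive
  edge (10, 14)→(2, 14): d=(-8,0) inclusive
  edge (2, 14)→(8, 8): d=(6,-6) inclusive
    (3,2)@(7, 5): e=[0,72,-24] → ·  [on edge]
    (4,3)@(9, 7): e=[-8,56,0] → ·  [on edge]
    (3,4)@(7, 9): e=[8,40,0] → #  [on edge]
    (4,4)@(9, 9): e=[-4,40,12] → ·
    (2,5)@(5, 11): e=[24,24,0] → #  [on edge]
    (4,5)@(9, 11): e=[0,24,24] → #  [on edge]
    (1,6)@(3, 13): e=[40,8,0] → #  [on edge]
    (0,7)@(1, 15): e=[56,-8,0] → ·  [on edge]
    (1,7)@(3, 15): e=[44,-8,12] → ·
    (2,7)@(5, 15): e=[32,-8,24] → ·
    (3,7)@(7, 15): e=[20,-8,36] → ·
    (4,7)@(9, 15): e=[8,-8,48] → ·
  covered (8 px):
    · · · · ·
    · · · · ·
    · · · · ·
    · · · · ·
    · · · # ·
    · · # # #
    · # # # #
    · · · · ·
    · · · · ·
    · · · · ·
    · · · · ·

Z-buffer (winner per pixel, '.' = empty):
  . . . . .
  . . . . .
  . . . . .
  . . . . .
  . . . 1 .
  . . 1 1 1
  . 1 1 1 1
  . . . . .
  . . . . .
  . 0 . . .
  . . . . .

Answer: 1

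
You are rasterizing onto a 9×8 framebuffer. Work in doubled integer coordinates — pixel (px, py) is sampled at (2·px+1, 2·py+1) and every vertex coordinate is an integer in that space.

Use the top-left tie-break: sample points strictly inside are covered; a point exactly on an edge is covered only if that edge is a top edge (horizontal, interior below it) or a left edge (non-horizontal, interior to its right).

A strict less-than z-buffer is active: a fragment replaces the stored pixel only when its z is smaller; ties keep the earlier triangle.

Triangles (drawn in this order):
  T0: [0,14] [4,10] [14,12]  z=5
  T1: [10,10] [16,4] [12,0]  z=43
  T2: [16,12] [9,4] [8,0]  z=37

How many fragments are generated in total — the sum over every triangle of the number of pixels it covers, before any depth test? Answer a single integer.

T0:
  2·area = 48
  edge (0, 14)→(4, 10): d=(4,-4) top-left  bias=+0
  edge (4, 10)→(14, 12): d=(10,2) right/bottom  bias=-1
  edge (14, 12)→(0, 14): d=(-14,2) right/bottom  bias=-1
    (6,0)@(13, 1): e=[0,-108,156] → .  [on edge]
    (5,1)@(11, 3): e=[0,-84,132] → .  [on edge]
    (4,2)@(9, 5): e=[0,-60,108] → .  [on edge]
    (3,3)@(7, 7): e=[0,-36,84] → .  [on edge]
    (2,4)@(5, 9): e=[0,-12,60] → .  [on edge]
    (1,5)@(3, 11): e=[0,12,36] → X  [on edge]
    (2,5)@(5, 11): e=[8,8,32] → X
    (3,5)@(7, 11): e=[16,4,28] → X
    (4,5)@(9, 11): e=[24,0,24] → .  [on edge]
    (0,6)@(1, 13): e=[0,36,12] → X  [on edge]
    (3,6)@(7, 13): e=[24,24,0] → .  [on edge]
    (0,7)@(1, 15): e=[8,56,-16] → .
  covered (6 px):
    . . . . . . . . .
    . . . . . . . . .
    . . . . . . . . .
    . . . . . . . . .
    . . . . . . . . .
    . X X X . . . . .
    X X X . . . . . .
    . . . . . . . . .
T1:
  2·area = 48  (B↔C swapped to make it positive)
  edge (10, 10)→(12, 0): d=(2,-10) top-left  bias=+0
  edge (12, 0)→(16, 4): d=(4,4) right/bottom  bias=-1
  edge (16, 4)→(10, 10): d=(-6,6) right/bottom  bias=-1
    (6,0)@(13, 1): e=[12,0,36] → .  [on edge]
    (6,1)@(13, 3): e=[16,8,24] → X
    (7,1)@(15, 3): e=[36,0,12] → .  [on edge]
    (8,1)@(17, 3): e=[56,-8,0] → .  [on edge]
    (5,2)@(11, 5): e=[0,24,24] → X  [on edge]
    (7,2)@(15, 5): e=[40,8,0] → .  [on edge]
    (8,2)@(17, 5): e=[60,0,-12] → .  [on edge]
    (5,3)@(11, 7): e=[4,32,12] → X
    (6,3)@(13, 7): e=[24,24,0] → .  [on edge]
    (5,4)@(11, 9): e=[8,40,0] → .  [on edge]
    (4,5)@(9, 11): e=[-8,56,0] → .  [on edge]
    (3,6)@(7, 13): e=[-24,72,0] → .  [on edge]
    (2,7)@(5, 15): e=[-40,88,0] → .  [on edge]
    (4,7)@(9, 15): e=[0,72,-24] → .  [on edge]
  covered (4 px):
    . . . . . . . . .
    . . . . . . X . .
    . . . . . X X . .
    . . . . . X . . .
    . . . . . . . . .
    . . . . . . . . .
    . . . . . . . . .
    . . . . . . . . .
T2:
  2·area = 20
  edge (16, 12)→(9, 4): d=(-7,-8) top-left  bias=+0
  edge (9, 4)→(8, 0): d=(-1,-4) top-left  bias=+0
  edge (8, 0)→(16, 12): d=(8,12) right/bottom  bias=-1
    (4,1)@(9, 3): e=[7,1,12] → X
    (5,1)@(11, 3): e=[23,9,-12] → .
    (4,2)@(9, 5): e=[-7,-1,28] → .
    (5,2)@(11, 5): e=[9,7,4] → X
    (6,2)@(13, 5): e=[25,15,-20] → .
    (5,3)@(11, 7): e=[-5,5,20] → .
  covered (2 px):
    . . . . . . . . .
    . . . . X . . . .
    . . . . . X . . .
    . . . . . . . . .
    . . . . . . . . .
    . . . . . . . . .
    . . . . . . . . .
    . . . . . . . . .

Result: 12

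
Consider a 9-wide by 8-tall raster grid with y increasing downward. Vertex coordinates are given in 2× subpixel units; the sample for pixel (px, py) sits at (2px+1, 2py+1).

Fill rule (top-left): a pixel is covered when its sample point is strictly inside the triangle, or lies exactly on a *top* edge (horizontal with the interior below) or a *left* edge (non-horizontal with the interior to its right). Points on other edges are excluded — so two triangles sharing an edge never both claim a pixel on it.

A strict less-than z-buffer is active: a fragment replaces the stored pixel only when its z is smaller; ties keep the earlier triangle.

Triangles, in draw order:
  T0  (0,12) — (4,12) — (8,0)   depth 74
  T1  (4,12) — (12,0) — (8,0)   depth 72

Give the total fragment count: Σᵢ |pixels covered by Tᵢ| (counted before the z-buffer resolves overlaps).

T0:
  2·area = 48  (B↔C swapped to make it positive)
  edge (0, 12)→(8, 0): d=(8,-12) top-left  bias=+0
  edge (8, 0)→(4, 12): d=(-4,12) right/bottom  bias=-1
  edge (4, 12)→(0, 12): d=(-4,0) right/bottom  bias=-1
    (3,1)@(7, 3): e=[12,0,36] → ·  [on edge]
    (2,2)@(5, 5): e=[4,16,28] → #
    (3,2)@(7, 5): e=[28,-8,28] → ·
    (2,3)@(5, 7): e=[20,8,20] → #
    (3,3)@(7, 7): e=[44,-16,20] → ·
    (1,4)@(3, 9): e=[12,24,12] → #
    (2,4)@(5, 9): e=[36,0,12] → ·  [on edge]
    (0,5)@(1, 11): e=[4,40,4] → #
    (2,5)@(5, 11): e=[52,-8,4] → ·
    (0,6)@(1, 13): e=[20,32,-4] → ·
    (1,6)@(3, 13): e=[44,8,-4] → ·
    (1,7)@(3, 15): e=[60,0,-12] → ·  [on edge]
  covered (5 px):
    · · · · · · · · ·
    · · · · · · · · ·
    · · # · · · · · ·
    · · # · · · · · ·
    · # · · · · · · ·
    # # · · · · · · ·
    · · · · · · · · ·
    · · · · · · · · ·
T1:
  2·area = 48  (B↔C swapped to make it positive)
  edge (4, 12)→(8, 0): d=(4,-12) top-left  bias=+0
  edge (8, 0)→(12, 0): d=(4,0) top-left  bias=+0
  edge (12, 0)→(4, 12): d=(-8,12) right/bottom  bias=-1
    (4,0)@(9, 1): e=[16,4,28] → #
    (5,0)@(11, 1): e=[40,4,4] → #
    (6,0)@(13, 1): e=[64,4,-20] → ·
    (3,1)@(7, 3): e=[0,12,36] → #  [on edge]
    (5,1)@(11, 3): e=[48,12,-12] → ·
    (3,2)@(7, 5): e=[8,20,20] → #
    (4,2)@(9, 5): e=[32,20,-4] → ·
    (3,3)@(7, 7): e=[16,28,4] → #
    (4,3)@(9, 7): e=[40,28,-20] → ·
    (2,4)@(5, 9): e=[0,36,12] → #  [on edge]
    (3,4)@(7, 9): e=[24,36,-12] → ·
    (2,5)@(5, 11): e=[8,44,-4] → ·
    (1,7)@(3, 15): e=[0,60,-12] → ·  [on edge]
  covered (7 px):
    · · · · # # · · ·
    · · · # # · · · ·
    · · · # · · · · ·
    · · · # · · · · ·
    · · # · · · · · ·
    · · · · · · · · ·
    · · · · · · · · ·
    · · · · · · · · ·

Result: 12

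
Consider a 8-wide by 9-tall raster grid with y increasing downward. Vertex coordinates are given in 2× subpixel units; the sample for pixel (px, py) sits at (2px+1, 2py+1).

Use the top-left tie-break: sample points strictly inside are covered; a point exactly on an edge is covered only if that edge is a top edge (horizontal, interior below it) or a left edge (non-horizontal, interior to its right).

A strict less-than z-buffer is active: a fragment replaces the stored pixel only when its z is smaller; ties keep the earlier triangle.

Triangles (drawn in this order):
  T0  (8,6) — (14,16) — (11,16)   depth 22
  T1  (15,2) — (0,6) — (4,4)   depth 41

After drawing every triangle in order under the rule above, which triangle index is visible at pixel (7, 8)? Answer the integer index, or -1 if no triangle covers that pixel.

T0:
  2·area = 30
  edge (8, 6)→(14, 16): d=(6,10) right/bottom  bias=-1
  edge (14, 16)→(11, 16): d=(-3,0) right/bottom  bias=-1
  edge (11, 16)→(8, 6): d=(-3,-10) top-left  bias=+0
    (2,0)@(5, 1): e=[0,45,-15] → ·  [on edge]
    (4,4)@(9, 9): e=[8,21,1] → █
    (5,4)@(11, 9): e=[-12,21,21] → ·
    (4,5)@(9, 11): e=[20,15,-5] → ·
    (5,5)@(11, 11): e=[0,15,15] → ·  [on edge]
    (5,6)@(11, 13): e=[12,9,9] → █
    (6,6)@(13, 13): e=[-8,9,29] → ·
    (5,7)@(11, 15): e=[24,3,3] → █
    (6,7)@(13, 15): e=[4,3,23] → █
    (7,7)@(15, 15): e=[-16,3,43] → ·
    (5,8)@(11, 17): e=[36,-3,-3] → ·
    (6,8)@(13, 17): e=[16,-3,17] → ·
  covered (4 px):
    · · · · · · · ·
    · · · · · · · ·
    · · · · · · · ·
    · · · · · · · ·
    · · · · █ · · ·
    · · · · · · · ·
    · · · · · █ · ·
    · · · · · █ █ ·
    · · · · · · · ·
T1:
  2·area = 14
  edge (15, 2)→(0, 6): d=(-15,4) right/bottom  bias=-1
  edge (0, 6)→(4, 4): d=(4,-2) top-left  bias=+0
  edge (4, 4)→(15, 2): d=(11,-2) top-left  bias=+0
    (5,1)@(11, 3): e=[1,10,3] → █
    (6,1)@(13, 3): e=[-7,14,7] → ·
    (1,2)@(3, 5): e=[3,2,9] → █
    (2,2)@(5, 5): e=[-5,6,13] → ·
    (5,2)@(11, 5): e=[-29,18,25] → ·
    (1,3)@(3, 7): e=[-27,10,31] → ·
  covered (2 px):
    · · · · · · · ·
    · · · · · █ · ·
    · █ · · · · · ·
    · · · · · · · ·
    · · · · · · · ·
    · · · · · · · ·
    · · · · · · · ·
    · · · · · · · ·
    · · · · · · · ·

Z-buffer (winner per pixel, '.' = empty):
  . . . . . . . .
  . . . . . 1 . .
  . 1 . . . . . .
  . . . . . . . .
  . . . . 0 . . .
  . . . . . . . .
  . . . . . 0 . .
  . . . . . 0 0 .
  . . . . . . . .

Result: -1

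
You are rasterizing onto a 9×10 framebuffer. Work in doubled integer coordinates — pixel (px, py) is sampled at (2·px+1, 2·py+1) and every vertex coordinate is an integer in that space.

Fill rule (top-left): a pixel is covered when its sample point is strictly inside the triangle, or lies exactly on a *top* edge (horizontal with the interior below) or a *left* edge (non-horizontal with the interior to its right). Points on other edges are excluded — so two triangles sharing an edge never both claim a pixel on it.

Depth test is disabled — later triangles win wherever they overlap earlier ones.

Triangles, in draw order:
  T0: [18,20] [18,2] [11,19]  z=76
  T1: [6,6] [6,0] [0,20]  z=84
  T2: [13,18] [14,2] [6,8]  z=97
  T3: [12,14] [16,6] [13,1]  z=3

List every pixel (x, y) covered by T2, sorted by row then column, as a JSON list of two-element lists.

T0:
  2·area = 126  (B↔C swapped to make it positive)
  edge (18, 20)→(11, 19): d=(-7,-1) top-left  bias=+0
  edge (11, 19)→(18, 2): d=(7,-17) top-left  bias=+0
  edge (18, 2)→(18, 20): d=(0,18) right/bottom  bias=-1
    (8,2)@(17, 5): e=[104,4,18] → X
    (8,3)@(17, 7): e=[90,18,18] → X
    (8,4)@(17, 9): e=[76,32,18] → X
    (7,5)@(15, 11): e=[60,12,54] → X
    (7,6)@(15, 13): e=[46,26,54] → X
    (6,7)@(13, 15): e=[30,6,90] → X
    (6,8)@(13, 17): e=[16,20,90] → X
    (5,9)@(11, 19): e=[0,0,126] → X  [on edge]
  covered (17 px):
    . . . . . . . . .
    . . . . . . . . .
    . . . . . . . . X
    . . . . . . . . X
    . . . . . . . . X
    . . . . . . . X X
    . . . . . . . X X
    . . . . . . X X X
    . . . . . . X X X
    . . . . . X X X X
T1:
  2·area = 36  (B↔C swapped to make it positive)
  edge (6, 6)→(0, 20): d=(-6,14) right/bottom  bias=-1
  edge (0, 20)→(6, 0): d=(6,-20) top-left  bias=+0
  edge (6, 0)→(6, 6): d=(0,6) right/bottom  bias=-1
    (2,2)@(5, 5): e=[20,10,6] → X
    (3,2)@(7, 5): e=[-8,50,-6] → .
    (2,3)@(5, 7): e=[8,22,6] → X
    (3,3)@(7, 7): e=[-20,62,-6] → .
    (2,4)@(5, 9): e=[-4,34,6] → .
    (1,5)@(3, 11): e=[12,6,18] → X
    (2,5)@(5, 11): e=[-16,46,6] → .
    (1,6)@(3, 13): e=[0,18,18] → .  [on edge]
    (0,8)@(1, 17): e=[4,2,30] → X
    (1,8)@(3, 17): e=[-24,42,18] → .
    (0,9)@(1, 19): e=[-8,14,30] → .
  covered (4 px):
    . . . . . . . . .
    . . . . . . . . .
    . . X . . . . . .
    . . X . . . . . .
    . . . . . . . . .
    . X . . . . . . .
    . . . . . . . . .
    . . . . . . . . .
    X . . . . . . . .
    . . . . . . . . .
T2:
  2·area = 122  (B↔C swapped to make it positive)
  edge (13, 18)→(6, 8): d=(-7,-10) top-left  bias=+0
  edge (6, 8)→(14, 2): d=(8,-6) top-left  bias=+0
  edge (14, 2)→(13, 18): d=(-1,16) right/bottom  bias=-1
    (6,1)@(13, 3): e=[105,2,15] → X
    (7,1)@(15, 3): e=[125,14,-17] → .
    (5,2)@(11, 5): e=[71,6,45] → X
    (7,2)@(15, 5): e=[111,30,-19] → .
    (4,3)@(9, 7): e=[37,10,75] → X
    (7,3)@(15, 7): e=[97,46,-21] → .
    (3,4)@(7, 9): e=[3,14,105] → X
    (7,4)@(15, 9): e=[83,62,-23] → .
    (3,5)@(7, 11): e=[-11,30,103] → .
    (4,5)@(9, 11): e=[9,42,71] → X
    (7,5)@(15, 11): e=[69,78,-25] → .
    (4,6)@(9, 13): e=[-5,58,69] → .
  covered (18 px):
    . . . . . . . . .
    . . . . . . X . .
    . . . . . X X . .
    . . . . X X X . .
    . . . X X X X . .
    . . . . X X X . .
    . . . . . X X . .
    . . . . . X X . .
    . . . . . . X . .
    . . . . . . . . .
T3:
  2·area = 44  (B↔C swapped to make it positive)
  edge (12, 14)→(13, 1): d=(1,-13) top-left  bias=+0
  edge (13, 1)→(16, 6): d=(3,5) right/bottom  bias=-1
  edge (16, 6)→(12, 14): d=(-4,8) right/bottom  bias=-1
    (6,0)@(13, 1): e=[0,0,44] → .  [on edge]
    (6,1)@(13, 3): e=[2,6,36] → X
    (7,1)@(15, 3): e=[28,-4,20] → .
    (6,2)@(13, 5): e=[4,12,28] → X
    (7,2)@(15, 5): e=[30,2,12] → X
    (8,2)@(17, 5): e=[56,-8,-4] → .
    (6,3)@(13, 7): e=[6,18,20] → X
    (8,3)@(17, 7): e=[58,-2,-12] → .
    (6,4)@(13, 9): e=[8,24,12] → X
    (7,4)@(15, 9): e=[34,14,-4] → .
    (6,5)@(13, 11): e=[10,30,4] → X
    (7,5)@(15, 11): e=[36,20,-12] → .
  covered (7 px):
    . . . . . . . . .
    . . . . . . X . .
    . . . . . . X X .
    . . . . . . X X .
    . . . . . . X . .
    . . . . . . X . .
    . . . . . . . . .
    . . . . . . . . .
    . . . . . . . . .
    . . . . . . . . .

Final: [[6,1],[5,2],[6,2],[4,3],[5,3],[6,3],[3,4],[4,4],[5,4],[6,4],[4,5],[5,5],[6,5],[5,6],[6,6],[5,7],[6,7],[6,8]]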